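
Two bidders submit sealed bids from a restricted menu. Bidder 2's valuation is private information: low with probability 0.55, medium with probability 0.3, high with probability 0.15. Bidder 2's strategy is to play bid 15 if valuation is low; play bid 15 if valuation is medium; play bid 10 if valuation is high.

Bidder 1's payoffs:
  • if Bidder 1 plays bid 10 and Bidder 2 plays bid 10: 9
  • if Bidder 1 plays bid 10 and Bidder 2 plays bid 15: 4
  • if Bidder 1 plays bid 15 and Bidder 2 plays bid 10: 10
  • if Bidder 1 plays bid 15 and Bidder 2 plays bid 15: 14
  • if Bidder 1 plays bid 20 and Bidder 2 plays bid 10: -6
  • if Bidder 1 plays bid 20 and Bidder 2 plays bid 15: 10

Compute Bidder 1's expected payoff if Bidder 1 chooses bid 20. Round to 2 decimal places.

E[bid 20] = 0.55·10 + 0.3·10 + 0.15·(-6) = 5.5 + 3 + (-0.9) = 7.6

7.60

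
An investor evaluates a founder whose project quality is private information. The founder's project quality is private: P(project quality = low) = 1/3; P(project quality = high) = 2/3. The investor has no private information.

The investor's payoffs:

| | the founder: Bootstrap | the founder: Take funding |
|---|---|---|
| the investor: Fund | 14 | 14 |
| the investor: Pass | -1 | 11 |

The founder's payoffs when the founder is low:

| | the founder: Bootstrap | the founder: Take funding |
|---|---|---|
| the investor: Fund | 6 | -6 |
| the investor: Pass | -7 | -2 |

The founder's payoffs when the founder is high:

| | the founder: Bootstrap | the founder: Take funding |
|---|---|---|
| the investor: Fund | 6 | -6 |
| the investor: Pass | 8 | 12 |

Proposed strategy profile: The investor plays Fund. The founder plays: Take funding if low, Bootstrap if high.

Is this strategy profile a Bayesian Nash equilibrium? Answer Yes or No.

No

A profile is a BNE iff every type of every player is best-responding given beliefs about the other side.
The investor plays Fund: E[Fund] = 1/3·(14) + 2/3·(14) = 14; E[Pass] = 3. Best-responding. ✓
The founder (project quality low), facing Fund: Bootstrap gives 6, Take funding gives -6. Proposed Take funding is not best — profitable deviation exists. ✗
The founder (project quality high), facing Fund: Bootstrap gives 6, Take funding gives -6. Proposed Bootstrap is best. ✓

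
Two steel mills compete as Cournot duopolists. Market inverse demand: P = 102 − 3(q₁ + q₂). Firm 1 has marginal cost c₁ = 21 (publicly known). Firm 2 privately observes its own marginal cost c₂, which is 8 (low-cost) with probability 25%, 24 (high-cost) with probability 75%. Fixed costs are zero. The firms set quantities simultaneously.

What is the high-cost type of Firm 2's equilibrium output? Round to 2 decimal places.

Type-c best response for Firm 2: q₂(c) = (102 − c)/6 − q₁/2.
Firm 1 maximizes expected profit; its first-order condition is 102 − 6q₁ − 3E[q₂] − 21 = 0.
Substituting E[q₂] and solving: E[c₂] = 20, so q₁ = (102 − 2·21 + 20)/9 = 8.88889.
q₂(high-cost) = (102 − 24 − 3·8.88889)/6 = 8.55556.

8.56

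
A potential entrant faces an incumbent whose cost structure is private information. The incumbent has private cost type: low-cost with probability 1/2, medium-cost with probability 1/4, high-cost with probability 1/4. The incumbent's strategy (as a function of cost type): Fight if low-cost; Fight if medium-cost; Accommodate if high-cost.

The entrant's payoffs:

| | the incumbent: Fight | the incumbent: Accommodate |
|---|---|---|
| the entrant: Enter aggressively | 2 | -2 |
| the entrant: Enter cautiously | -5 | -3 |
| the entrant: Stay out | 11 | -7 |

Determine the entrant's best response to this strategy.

Compute the entrant's expected payoff for each action, taking the expectation over the incumbent's type.
E[Enter aggressively] = 1/2·(2) + 1/4·(2) + 1/4·(-2) = 1
E[Enter cautiously] = 1/2·(-5) + 1/4·(-5) + 1/4·(-3) = -9/2
E[Stay out] = 1/2·(11) + 1/4·(11) + 1/4·(-7) = 13/2
Best response: Stay out (13/2 is the largest).

Stay out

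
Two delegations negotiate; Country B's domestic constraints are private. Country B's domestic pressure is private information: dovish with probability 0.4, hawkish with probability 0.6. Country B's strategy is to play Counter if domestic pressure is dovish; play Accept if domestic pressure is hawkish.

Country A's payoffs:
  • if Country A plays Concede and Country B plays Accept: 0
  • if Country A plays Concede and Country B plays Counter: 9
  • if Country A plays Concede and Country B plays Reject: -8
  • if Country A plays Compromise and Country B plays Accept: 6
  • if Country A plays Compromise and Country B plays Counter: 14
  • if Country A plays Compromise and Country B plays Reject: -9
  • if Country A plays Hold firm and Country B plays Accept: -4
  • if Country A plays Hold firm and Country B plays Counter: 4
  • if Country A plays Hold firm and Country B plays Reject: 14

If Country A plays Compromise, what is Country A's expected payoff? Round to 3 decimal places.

Take the expectation over Country B's domestic pressure, weighting each type's action by its prior probability.
E[Compromise] = 0.4·14 + 0.6·6 = 5.6 + 3.6 = 9.2

9.200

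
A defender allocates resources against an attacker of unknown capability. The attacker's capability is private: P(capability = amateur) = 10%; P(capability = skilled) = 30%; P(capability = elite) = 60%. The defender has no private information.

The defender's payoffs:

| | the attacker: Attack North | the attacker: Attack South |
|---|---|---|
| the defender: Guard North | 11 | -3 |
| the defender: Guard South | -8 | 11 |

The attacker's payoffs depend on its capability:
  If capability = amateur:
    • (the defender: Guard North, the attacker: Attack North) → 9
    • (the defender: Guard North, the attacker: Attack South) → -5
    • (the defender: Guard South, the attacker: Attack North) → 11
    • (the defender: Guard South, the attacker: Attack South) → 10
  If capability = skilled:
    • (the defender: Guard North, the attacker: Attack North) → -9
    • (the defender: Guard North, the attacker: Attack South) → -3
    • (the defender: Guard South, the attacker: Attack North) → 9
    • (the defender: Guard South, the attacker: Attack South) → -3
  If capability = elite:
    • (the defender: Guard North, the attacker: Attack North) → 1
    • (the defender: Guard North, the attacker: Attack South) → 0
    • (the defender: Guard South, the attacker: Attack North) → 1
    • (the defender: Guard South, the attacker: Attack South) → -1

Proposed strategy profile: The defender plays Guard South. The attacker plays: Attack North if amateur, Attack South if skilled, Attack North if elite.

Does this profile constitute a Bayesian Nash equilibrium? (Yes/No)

No

A profile is a BNE iff every type of every player is best-responding given beliefs about the other side.
The defender plays Guard South: E[Guard South] = 0.1·(-8) + 0.3·(11) + 0.6·(-8) = -2.3; E[Guard North] = 6.8. Not best-responding. ✗
The attacker (capability amateur), facing Guard South: Attack North gives 11, Attack South gives 10. Proposed Attack North is best. ✓
The attacker (capability skilled), facing Guard South: Attack North gives 9, Attack South gives -3. Proposed Attack South is not best — profitable deviation exists. ✗
The attacker (capability elite), facing Guard South: Attack North gives 1, Attack South gives -1. Proposed Attack North is best. ✓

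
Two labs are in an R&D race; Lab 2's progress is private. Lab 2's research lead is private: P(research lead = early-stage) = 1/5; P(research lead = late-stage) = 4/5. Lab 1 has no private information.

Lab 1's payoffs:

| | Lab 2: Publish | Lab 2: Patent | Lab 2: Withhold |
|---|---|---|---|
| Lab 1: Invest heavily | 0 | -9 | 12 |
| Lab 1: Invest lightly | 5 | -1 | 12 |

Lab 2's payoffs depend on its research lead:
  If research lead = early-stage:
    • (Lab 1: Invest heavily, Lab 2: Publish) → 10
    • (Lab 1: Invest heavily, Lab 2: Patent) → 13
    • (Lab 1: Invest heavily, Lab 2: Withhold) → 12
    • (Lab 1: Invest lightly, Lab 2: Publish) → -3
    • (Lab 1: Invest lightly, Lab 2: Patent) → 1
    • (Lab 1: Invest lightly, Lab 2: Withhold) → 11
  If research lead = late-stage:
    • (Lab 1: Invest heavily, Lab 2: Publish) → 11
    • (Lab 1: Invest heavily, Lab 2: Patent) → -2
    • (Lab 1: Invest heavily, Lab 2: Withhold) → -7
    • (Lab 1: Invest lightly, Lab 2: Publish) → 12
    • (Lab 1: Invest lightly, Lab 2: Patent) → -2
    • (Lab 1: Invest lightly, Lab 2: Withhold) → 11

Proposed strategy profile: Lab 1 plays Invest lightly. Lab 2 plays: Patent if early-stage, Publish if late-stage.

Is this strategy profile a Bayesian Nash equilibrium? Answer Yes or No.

A profile is a BNE iff every type of every player is best-responding given beliefs about the other side.
Lab 1 plays Invest lightly: E[Invest lightly] = 1/5·(-1) + 4/5·(5) = 19/5; E[Invest heavily] = -9/5. Best-responding. ✓
Lab 2 (research lead early-stage), facing Invest lightly: Publish gives -3, Patent gives 1, Withhold gives 11. Proposed Patent is not best — profitable deviation exists. ✗
Lab 2 (research lead late-stage), facing Invest lightly: Publish gives 12, Patent gives -2, Withhold gives 11. Proposed Publish is best. ✓

No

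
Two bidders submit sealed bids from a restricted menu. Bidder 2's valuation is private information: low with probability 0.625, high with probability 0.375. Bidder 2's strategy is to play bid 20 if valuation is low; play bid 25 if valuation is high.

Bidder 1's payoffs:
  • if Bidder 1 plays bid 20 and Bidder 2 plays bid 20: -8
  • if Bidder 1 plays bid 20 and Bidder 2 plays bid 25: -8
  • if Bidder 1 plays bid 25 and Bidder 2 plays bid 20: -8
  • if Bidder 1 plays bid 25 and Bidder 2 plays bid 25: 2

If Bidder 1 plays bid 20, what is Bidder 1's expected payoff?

Take the expectation over Bidder 2's valuation, weighting each type's action by its prior probability.
E[bid 20] = 0.625·(-8) + 0.375·(-8) = (-5) + (-3) = -8

-8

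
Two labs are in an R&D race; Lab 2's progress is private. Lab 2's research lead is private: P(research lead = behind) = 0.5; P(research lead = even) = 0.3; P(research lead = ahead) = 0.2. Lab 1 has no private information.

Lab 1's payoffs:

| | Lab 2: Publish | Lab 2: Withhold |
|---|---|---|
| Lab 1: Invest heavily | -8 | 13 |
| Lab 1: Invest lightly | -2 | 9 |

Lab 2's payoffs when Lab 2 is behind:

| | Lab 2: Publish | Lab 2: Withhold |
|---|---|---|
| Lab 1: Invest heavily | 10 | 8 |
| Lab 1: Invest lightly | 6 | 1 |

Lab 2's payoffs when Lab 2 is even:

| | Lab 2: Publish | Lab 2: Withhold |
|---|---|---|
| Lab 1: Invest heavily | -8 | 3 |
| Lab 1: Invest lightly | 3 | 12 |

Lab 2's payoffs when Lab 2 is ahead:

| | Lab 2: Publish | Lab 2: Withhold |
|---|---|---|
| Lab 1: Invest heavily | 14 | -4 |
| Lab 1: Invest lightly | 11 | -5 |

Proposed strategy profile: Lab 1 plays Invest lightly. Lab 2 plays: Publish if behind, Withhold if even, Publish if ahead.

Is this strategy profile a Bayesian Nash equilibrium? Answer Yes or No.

A profile is a BNE iff every type of every player is best-responding given beliefs about the other side.
Lab 1 plays Invest lightly: E[Invest lightly] = 0.5·(-2) + 0.3·(9) + 0.2·(-2) = 1.3; E[Invest heavily] = -1.7. Best-responding. ✓
Lab 2 (research lead behind), facing Invest lightly: Publish gives 6, Withhold gives 1. Proposed Publish is best. ✓
Lab 2 (research lead even), facing Invest lightly: Publish gives 3, Withhold gives 12. Proposed Withhold is best. ✓
Lab 2 (research lead ahead), facing Invest lightly: Publish gives 11, Withhold gives -5. Proposed Publish is best. ✓

Yes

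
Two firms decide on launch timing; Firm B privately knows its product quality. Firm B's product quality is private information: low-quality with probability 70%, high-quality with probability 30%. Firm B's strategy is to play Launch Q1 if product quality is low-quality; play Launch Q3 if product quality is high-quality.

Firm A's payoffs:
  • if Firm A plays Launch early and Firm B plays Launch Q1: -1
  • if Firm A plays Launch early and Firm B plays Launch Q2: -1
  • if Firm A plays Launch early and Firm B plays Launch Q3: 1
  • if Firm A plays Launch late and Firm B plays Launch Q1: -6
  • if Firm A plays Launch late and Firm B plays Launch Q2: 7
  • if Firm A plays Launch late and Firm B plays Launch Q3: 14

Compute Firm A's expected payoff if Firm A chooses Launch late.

E[Launch late] = 0.7·(-6) + 0.3·14 = (-4.2) + 4.2 = 0

0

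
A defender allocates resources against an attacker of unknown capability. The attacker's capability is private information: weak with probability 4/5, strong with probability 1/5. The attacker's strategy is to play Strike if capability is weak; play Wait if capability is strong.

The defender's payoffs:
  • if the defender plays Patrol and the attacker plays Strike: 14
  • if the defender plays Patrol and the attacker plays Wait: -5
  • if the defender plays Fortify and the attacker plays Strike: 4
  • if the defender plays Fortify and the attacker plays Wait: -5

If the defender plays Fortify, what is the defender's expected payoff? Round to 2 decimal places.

2.20

E[Fortify] = 4/5·4 + 1/5·(-5) = 16/5 + (-1) = 11/5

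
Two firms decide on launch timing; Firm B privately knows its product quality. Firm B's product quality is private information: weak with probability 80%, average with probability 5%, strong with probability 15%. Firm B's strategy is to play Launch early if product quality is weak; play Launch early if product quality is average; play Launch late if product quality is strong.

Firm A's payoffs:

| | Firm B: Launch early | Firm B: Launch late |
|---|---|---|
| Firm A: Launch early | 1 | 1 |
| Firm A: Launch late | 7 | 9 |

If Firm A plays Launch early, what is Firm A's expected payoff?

E[Launch early] = 0.8·1 + 0.05·1 + 0.15·1 = 0.8 + 0.05 + 0.15 = 1

1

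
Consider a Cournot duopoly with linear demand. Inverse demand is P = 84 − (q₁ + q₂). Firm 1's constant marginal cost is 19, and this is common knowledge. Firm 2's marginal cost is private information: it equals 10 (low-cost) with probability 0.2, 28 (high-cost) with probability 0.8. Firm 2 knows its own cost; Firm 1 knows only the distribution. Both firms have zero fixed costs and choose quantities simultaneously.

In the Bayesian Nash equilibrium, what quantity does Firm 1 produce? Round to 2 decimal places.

Each type of Firm 2 best-responds to q₁; Firm 1 best-responds to the expected q₂ over Firm 2's types.
Firm 2 with cost c maximizes (84 − (q₁+q₂) − c)·q₂, giving q₂(c) = (84 − c − q₁)/2.
E[c₂] = 0.2·10 + 0.8·28 = 24.4
Firm 1's FOC against E[q₂] yields q₁ = (84 − 2·19 + E[c₂])/3 = (84 − 38 + 24.4)/3 = 23.4667.

23.47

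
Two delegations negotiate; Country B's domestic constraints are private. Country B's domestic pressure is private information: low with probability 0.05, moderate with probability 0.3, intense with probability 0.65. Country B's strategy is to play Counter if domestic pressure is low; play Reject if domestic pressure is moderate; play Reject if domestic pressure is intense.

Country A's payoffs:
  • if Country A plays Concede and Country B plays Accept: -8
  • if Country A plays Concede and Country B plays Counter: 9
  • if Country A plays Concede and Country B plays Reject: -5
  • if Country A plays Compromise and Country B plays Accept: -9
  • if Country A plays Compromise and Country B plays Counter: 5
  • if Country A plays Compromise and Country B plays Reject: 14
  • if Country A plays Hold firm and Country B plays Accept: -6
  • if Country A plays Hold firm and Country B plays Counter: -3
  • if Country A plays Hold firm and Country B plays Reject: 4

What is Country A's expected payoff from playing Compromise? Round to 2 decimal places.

13.55

Take the expectation over Country B's domestic pressure, weighting each type's action by its prior probability.
E[Compromise] = 0.05·5 + 0.3·14 + 0.65·14 = 0.25 + 4.2 + 9.1 = 13.55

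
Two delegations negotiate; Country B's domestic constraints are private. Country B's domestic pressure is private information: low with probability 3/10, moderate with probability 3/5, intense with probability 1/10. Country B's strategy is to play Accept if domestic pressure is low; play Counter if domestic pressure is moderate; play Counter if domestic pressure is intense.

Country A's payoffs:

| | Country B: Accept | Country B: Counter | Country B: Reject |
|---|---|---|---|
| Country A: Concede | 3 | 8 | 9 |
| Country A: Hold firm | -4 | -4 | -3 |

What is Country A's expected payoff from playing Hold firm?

-4

E[Hold firm] = 3/10·(-4) + 3/5·(-4) + 1/10·(-4) = (-6/5) + (-12/5) + (-2/5) = -4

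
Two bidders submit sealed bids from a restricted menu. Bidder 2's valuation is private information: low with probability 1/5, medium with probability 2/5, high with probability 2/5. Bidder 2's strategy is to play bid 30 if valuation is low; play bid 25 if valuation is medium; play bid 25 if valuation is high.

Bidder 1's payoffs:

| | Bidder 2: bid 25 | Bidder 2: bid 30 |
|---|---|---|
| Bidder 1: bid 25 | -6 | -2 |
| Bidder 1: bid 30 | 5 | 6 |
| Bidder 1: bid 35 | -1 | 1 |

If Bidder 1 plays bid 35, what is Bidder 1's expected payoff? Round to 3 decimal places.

E[bid 35] = 1/5·1 + 2/5·(-1) + 2/5·(-1) = 1/5 + (-2/5) + (-2/5) = -3/5

-0.600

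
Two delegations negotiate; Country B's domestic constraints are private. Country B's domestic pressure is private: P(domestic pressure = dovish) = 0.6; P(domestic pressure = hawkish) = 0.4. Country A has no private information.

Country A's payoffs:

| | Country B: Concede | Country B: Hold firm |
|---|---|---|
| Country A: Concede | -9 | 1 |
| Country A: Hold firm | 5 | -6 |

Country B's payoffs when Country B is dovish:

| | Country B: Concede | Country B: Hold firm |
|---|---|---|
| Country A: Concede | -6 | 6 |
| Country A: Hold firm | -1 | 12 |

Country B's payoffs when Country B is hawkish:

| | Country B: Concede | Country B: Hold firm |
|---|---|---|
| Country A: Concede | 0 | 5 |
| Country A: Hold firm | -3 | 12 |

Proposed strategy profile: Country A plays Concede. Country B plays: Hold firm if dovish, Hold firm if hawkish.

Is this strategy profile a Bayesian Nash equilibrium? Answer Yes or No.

Yes

A profile is a BNE iff every type of every player is best-responding given beliefs about the other side.
Country A plays Concede: E[Concede] = 0.6·(1) + 0.4·(1) = 1; E[Hold firm] = -6. Best-responding. ✓
Country B (domestic pressure dovish), facing Concede: Concede gives -6, Hold firm gives 6. Proposed Hold firm is best. ✓
Country B (domestic pressure hawkish), facing Concede: Concede gives 0, Hold firm gives 5. Proposed Hold firm is best. ✓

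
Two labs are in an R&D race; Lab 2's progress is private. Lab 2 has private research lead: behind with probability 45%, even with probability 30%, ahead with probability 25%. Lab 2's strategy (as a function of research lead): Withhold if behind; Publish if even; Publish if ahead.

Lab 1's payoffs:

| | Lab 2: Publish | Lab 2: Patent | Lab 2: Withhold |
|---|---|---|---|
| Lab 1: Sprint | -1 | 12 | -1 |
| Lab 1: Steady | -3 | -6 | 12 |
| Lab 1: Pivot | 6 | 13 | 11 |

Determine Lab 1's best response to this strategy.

E[Sprint] = 0.45·(-1) + 0.3·(-1) + 0.25·(-1) = -1
E[Steady] = 0.45·(12) + 0.3·(-3) + 0.25·(-3) = 3.75
E[Pivot] = 0.45·(11) + 0.3·(6) + 0.25·(6) = 8.25
Best response: Pivot (8.25 is the largest).

Pivot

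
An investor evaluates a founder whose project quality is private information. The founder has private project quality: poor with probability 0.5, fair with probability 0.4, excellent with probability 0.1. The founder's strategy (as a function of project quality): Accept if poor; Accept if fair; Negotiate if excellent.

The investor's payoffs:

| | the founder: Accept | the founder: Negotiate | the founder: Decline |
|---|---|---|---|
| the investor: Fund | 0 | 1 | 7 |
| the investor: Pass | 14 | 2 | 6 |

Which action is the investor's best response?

Pass

E[Fund] = 0.5·(0) + 0.4·(0) + 0.1·(1) = 0.1
E[Pass] = 0.5·(14) + 0.4·(14) + 0.1·(2) = 12.8
Best response: Pass (12.8 is the largest).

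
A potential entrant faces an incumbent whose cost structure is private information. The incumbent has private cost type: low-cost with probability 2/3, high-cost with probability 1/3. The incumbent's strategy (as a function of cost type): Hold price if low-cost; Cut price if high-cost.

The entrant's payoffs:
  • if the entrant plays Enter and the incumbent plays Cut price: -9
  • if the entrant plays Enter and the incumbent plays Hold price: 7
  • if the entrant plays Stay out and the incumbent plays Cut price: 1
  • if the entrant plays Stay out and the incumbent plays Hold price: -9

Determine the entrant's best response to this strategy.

E[Enter] = 2/3·(7) + 1/3·(-9) = 5/3
E[Stay out] = 2/3·(-9) + 1/3·(1) = -17/3
Best response: Enter (5/3 is the largest).

Enter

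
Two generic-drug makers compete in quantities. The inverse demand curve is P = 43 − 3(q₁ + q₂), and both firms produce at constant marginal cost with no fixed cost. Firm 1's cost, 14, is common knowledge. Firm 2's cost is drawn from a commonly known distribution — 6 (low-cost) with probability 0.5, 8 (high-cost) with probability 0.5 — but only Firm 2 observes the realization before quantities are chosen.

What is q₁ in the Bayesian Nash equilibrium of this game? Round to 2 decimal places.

Each type of Firm 2 best-responds to q₁; Firm 1 best-responds to the expected q₂ over Firm 2's types.
Firm 2 with cost c maximizes (43 − 3(q₁+q₂) − c)·q₂, giving q₂(c) = (43 − c − 3q₁)/6.
E[c₂] = 0.5·6 + 0.5·8 = 7
Firm 1's FOC against E[q₂] yields q₁ = (43 − 2·14 + E[c₂])/9 = (43 − 28 + 7)/9 = 2.44444.

2.44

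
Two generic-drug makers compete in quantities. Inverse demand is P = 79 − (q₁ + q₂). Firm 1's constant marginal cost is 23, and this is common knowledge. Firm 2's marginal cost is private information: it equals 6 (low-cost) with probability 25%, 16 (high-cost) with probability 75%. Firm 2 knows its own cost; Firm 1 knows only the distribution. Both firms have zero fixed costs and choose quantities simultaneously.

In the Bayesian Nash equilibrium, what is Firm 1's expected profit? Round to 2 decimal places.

Firm 2 with cost c maximizes (79 − (q₁+q₂) − c)·q₂, giving q₂(c) = (79 − c − q₁)/2.
E[c₂] = 0.25·6 + 0.75·16 = 13.5
Firm 1's FOC against E[q₂] yields q₁ = (79 − 2·23 + E[c₂])/3 = (79 − 46 + 13.5)/3 = 15.5.
E[P] = 79 − (q₁ + E[q₂]) = 38.5; Firm 1's expected profit = (E[P] − 23)·q₁ = (38.5 − 23)·15.5 = 240.25.

240.25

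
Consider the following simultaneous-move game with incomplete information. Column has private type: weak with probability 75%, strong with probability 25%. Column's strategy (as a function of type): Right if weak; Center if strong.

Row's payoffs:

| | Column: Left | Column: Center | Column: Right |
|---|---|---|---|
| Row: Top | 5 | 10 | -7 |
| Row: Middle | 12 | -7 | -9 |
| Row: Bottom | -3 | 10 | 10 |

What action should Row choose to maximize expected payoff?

Compute Row's expected payoff for each action, taking the expectation over Column's type.
E[Top] = 0.75·(-7) + 0.25·(10) = -2.75
E[Middle] = 0.75·(-9) + 0.25·(-7) = -8.5
E[Bottom] = 0.75·(10) + 0.25·(10) = 10
Best response: Bottom (10 is the largest).

Bottom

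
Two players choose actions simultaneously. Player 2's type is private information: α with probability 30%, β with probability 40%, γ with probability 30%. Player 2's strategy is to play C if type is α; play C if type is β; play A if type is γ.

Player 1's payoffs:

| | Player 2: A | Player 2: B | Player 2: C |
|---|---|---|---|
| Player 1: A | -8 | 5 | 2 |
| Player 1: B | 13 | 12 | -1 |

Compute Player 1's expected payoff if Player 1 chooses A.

E[A] = 0.3·2 + 0.4·2 + 0.3·(-8) = 0.6 + 0.8 + (-2.4) = -1

-1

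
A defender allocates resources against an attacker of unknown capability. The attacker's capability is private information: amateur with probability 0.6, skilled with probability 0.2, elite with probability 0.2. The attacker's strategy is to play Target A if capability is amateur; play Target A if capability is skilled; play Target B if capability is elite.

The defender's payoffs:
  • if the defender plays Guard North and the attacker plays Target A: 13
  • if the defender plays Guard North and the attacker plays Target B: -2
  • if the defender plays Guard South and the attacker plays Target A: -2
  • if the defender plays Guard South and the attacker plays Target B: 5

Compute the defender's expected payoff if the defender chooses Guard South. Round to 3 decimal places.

-0.600

Take the expectation over the attacker's capability, weighting each type's action by its prior probability.
E[Guard South] = 0.6·(-2) + 0.2·(-2) + 0.2·5 = (-1.2) + (-0.4) + 1 = -0.6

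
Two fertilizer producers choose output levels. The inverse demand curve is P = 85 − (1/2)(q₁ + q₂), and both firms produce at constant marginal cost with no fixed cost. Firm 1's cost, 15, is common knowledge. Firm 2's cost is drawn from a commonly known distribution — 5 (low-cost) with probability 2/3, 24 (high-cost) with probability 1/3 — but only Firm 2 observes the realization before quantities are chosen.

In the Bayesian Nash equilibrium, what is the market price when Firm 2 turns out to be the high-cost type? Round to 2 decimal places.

Type-c best response for Firm 2: q₂(c) = (85 − c) − q₁/2.
Firm 1 maximizes expected profit; its first-order condition is 85 − q₁ − (1/2)E[q₂] − 15 = 0.
Substituting E[q₂] and solving: E[c₂] = 11.3333, so q₁ = (85 − 2·15 + 11.3333)/(3/2) = 44.2222.
q₂(high-cost) = 38.8889, so P = 85 − (1/2)·(44.2222 + 38.8889) = 43.4444.

43.44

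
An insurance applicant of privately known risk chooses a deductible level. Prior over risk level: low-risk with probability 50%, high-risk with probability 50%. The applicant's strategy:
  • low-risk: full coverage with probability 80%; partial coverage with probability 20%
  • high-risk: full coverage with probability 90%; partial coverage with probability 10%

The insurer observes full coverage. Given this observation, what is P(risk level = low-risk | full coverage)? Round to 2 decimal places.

P(full coverage) = 0.5·0.8 + 0.5·0.9 = 0.85
P(low-risk | full coverage) = (0.5·0.8) / 0.85 = 0.4 / 0.85 = 0.470588

0.47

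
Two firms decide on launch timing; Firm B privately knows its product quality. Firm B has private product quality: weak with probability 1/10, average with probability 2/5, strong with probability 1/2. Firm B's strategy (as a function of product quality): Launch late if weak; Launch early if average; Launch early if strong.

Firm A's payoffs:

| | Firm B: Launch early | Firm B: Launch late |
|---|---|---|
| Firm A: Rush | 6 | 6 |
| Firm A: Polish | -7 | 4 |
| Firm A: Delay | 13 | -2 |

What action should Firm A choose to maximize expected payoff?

Compute Firm A's expected payoff for each action, taking the expectation over Firm B's type.
E[Rush] = 1/10·(6) + 2/5·(6) + 1/2·(6) = 6
E[Polish] = 1/10·(4) + 2/5·(-7) + 1/2·(-7) = -59/10
E[Delay] = 1/10·(-2) + 2/5·(13) + 1/2·(13) = 23/2
Best response: Delay (23/2 is the largest).

Delay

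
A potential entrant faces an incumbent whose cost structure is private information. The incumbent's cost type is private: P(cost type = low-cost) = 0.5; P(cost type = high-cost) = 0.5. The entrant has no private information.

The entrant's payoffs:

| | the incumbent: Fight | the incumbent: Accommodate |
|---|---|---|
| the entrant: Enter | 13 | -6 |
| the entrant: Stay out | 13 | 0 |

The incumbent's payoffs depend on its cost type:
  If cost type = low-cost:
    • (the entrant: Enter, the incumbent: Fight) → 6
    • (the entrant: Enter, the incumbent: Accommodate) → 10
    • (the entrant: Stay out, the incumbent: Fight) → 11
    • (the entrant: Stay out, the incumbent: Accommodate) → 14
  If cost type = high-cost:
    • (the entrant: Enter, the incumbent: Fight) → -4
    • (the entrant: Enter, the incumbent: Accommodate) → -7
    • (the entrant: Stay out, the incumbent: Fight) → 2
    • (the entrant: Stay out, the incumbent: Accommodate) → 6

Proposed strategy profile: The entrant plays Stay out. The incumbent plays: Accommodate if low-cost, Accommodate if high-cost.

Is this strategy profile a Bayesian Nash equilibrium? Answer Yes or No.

The entrant plays Stay out: E[Stay out] = 0.5·(0) + 0.5·(0) = 0; E[Enter] = -6. Best-responding. ✓
The incumbent (cost type low-cost), facing Stay out: Fight gives 11, Accommodate gives 14. Proposed Accommodate is best. ✓
The incumbent (cost type high-cost), facing Stay out: Fight gives 2, Accommodate gives 6. Proposed Accommodate is best. ✓

Yes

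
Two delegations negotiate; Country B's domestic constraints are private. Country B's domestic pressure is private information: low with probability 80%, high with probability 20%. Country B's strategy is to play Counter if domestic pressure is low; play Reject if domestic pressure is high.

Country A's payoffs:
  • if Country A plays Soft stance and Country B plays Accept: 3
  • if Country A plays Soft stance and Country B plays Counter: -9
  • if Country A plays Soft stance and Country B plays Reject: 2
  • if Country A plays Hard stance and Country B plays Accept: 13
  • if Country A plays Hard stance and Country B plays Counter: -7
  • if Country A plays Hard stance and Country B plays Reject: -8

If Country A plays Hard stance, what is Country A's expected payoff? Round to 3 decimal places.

Take the expectation over Country B's domestic pressure, weighting each type's action by its prior probability.
E[Hard stance] = 0.8·(-7) + 0.2·(-8) = (-5.6) + (-1.6) = -7.2

-7.200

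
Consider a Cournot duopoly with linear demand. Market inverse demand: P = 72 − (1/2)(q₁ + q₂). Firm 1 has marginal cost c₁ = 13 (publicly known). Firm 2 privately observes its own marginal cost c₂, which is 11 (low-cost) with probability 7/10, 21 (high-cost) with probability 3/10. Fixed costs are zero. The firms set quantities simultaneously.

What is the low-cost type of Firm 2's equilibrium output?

41

Type-c best response for Firm 2: q₂(c) = (72 − c) − q₁/2.
Firm 1 maximizes expected profit; its first-order condition is 72 − q₁ − (1/2)E[q₂] − 13 = 0.
Substituting E[q₂] and solving: E[c₂] = 14, so q₁ = (72 − 2·13 + 14)/(3/2) = 40.
q₂(low-cost) = (72 − 11 − (1/2)·40) = 41.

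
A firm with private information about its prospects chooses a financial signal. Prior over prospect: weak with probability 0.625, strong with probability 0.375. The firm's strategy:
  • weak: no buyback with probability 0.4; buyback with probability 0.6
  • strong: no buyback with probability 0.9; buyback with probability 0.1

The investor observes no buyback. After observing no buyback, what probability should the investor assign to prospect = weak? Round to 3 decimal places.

P(no buyback) = 0.625·0.4 + 0.375·0.9 = 0.5875
P(weak | no buyback) = (0.625·0.4) / 0.5875 = 0.25 / 0.5875 = 0.425532

0.426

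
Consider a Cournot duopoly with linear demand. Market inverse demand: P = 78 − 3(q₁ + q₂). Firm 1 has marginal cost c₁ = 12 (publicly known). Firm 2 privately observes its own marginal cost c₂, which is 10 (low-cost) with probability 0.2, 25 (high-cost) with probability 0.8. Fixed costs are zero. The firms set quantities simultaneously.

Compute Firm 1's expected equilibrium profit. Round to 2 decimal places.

213.93

Firm 2 with cost c maximizes (78 − 3(q₁+q₂) − c)·q₂, giving q₂(c) = (78 − c − 3q₁)/6.
E[c₂] = 0.2·10 + 0.8·25 = 22
Firm 1's FOC against E[q₂] yields q₁ = (78 − 2·12 + E[c₂])/9 = (78 − 24 + 22)/9 = 8.44444.
E[P] = 78 − 3·(q₁ + E[q₂]) = 37.3333; Firm 1's expected profit = (E[P] − 12)·q₁ = (37.3333 − 12)·8.44444 = 213.926.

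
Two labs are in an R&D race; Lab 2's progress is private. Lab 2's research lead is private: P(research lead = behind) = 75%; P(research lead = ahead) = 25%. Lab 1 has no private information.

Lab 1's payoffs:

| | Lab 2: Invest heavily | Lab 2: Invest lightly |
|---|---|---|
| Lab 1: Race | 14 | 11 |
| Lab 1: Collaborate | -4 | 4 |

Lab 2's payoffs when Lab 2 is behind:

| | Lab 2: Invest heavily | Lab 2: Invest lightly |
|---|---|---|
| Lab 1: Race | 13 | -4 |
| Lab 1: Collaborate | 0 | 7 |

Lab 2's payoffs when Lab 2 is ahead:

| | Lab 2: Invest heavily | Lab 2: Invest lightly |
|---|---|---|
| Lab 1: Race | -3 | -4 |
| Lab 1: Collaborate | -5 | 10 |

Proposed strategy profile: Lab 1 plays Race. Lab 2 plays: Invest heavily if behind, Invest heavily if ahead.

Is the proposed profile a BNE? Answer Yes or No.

A profile is a BNE iff every type of every player is best-responding given beliefs about the other side.
Lab 1 plays Race: E[Race] = 0.75·(14) + 0.25·(14) = 14; E[Collaborate] = -4. Best-responding. ✓
Lab 2 (research lead behind), facing Race: Invest heavily gives 13, Invest lightly gives -4. Proposed Invest heavily is best. ✓
Lab 2 (research lead ahead), facing Race: Invest heavily gives -3, Invest lightly gives -4. Proposed Invest heavily is best. ✓

Yes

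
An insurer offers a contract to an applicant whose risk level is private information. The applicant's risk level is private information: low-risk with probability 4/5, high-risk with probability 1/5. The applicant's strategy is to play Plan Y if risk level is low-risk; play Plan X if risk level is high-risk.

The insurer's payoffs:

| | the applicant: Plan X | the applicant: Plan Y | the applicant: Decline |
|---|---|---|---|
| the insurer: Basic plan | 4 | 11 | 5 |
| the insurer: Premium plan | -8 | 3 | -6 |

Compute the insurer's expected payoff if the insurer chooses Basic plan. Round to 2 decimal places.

Take the expectation over the applicant's risk level, weighting each type's action by its prior probability.
E[Basic plan] = 4/5·11 + 1/5·4 = 44/5 + 4/5 = 48/5

9.60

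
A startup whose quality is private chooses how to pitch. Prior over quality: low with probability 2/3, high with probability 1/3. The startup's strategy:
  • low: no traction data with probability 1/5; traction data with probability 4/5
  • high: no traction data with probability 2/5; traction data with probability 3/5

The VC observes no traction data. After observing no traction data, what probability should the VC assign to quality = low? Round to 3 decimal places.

P(no traction data) = (2/3)·(1/5) + (1/3)·(2/5) = 4/15
P(low | no traction data) = ((2/3)·(1/5)) / (4/15) = (2/15) / (4/15) = 1/2

0.500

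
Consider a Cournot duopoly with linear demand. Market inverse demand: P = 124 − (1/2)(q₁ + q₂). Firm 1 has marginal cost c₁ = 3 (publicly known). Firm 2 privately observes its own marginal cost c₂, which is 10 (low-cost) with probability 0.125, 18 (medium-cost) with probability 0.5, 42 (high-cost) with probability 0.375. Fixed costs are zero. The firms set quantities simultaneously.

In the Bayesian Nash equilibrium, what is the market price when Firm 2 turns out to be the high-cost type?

59

Type-c best response for Firm 2: q₂(c) = (124 − c) − q₁/2.
Firm 1 maximizes expected profit; its first-order condition is 124 − q₁ − (1/2)E[q₂] − 3 = 0.
Substituting E[q₂] and solving: E[c₂] = 26, so q₁ = (124 − 2·3 + 26)/(3/2) = 96.
q₂(high-cost) = 34, so P = 124 − (1/2)·(96 + 34) = 59.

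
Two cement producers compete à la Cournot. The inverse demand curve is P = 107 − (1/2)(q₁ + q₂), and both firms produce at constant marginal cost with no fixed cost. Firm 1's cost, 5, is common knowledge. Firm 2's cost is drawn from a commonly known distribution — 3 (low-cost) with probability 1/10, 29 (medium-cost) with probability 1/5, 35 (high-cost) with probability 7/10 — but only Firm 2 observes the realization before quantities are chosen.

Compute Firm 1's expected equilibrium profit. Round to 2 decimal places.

Each type of Firm 2 best-responds to q₁; Firm 1 best-responds to the expected q₂ over Firm 2's types.
Firm 2 with cost c maximizes (107 − (1/2)(q₁+q₂) − c)·q₂, giving q₂(c) = (107 − c − (1/2)q₁).
E[c₂] = 1/10·3 + 1/5·29 + 7/10·35 = 30.6
Firm 1's FOC against E[q₂] yields q₁ = (107 − 2·5 + E[c₂])/(3/2) = (107 − 10 + 30.6)/(3/2) = 85.0667.
E[P] = 107 − (1/2)·(q₁ + E[q₂]) = 47.5333; Firm 1's expected profit = (E[P] − 5)·q₁ = (47.5333 − 5)·85.0667 = 3618.17.

3618.17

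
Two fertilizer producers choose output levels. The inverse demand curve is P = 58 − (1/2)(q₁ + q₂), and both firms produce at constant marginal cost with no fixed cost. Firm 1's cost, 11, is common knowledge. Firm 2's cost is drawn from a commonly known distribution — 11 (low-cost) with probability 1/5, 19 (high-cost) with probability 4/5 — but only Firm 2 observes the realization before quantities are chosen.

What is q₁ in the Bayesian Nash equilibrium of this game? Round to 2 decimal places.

35.60

Type-c best response for Firm 2: q₂(c) = (58 − c) − q₁/2.
Firm 1 maximizes expected profit; its first-order condition is 58 − q₁ − (1/2)E[q₂] − 11 = 0.
Substituting E[q₂] and solving: E[c₂] = 17.4, so q₁ = (58 − 2·11 + 17.4)/(3/2) = 35.6.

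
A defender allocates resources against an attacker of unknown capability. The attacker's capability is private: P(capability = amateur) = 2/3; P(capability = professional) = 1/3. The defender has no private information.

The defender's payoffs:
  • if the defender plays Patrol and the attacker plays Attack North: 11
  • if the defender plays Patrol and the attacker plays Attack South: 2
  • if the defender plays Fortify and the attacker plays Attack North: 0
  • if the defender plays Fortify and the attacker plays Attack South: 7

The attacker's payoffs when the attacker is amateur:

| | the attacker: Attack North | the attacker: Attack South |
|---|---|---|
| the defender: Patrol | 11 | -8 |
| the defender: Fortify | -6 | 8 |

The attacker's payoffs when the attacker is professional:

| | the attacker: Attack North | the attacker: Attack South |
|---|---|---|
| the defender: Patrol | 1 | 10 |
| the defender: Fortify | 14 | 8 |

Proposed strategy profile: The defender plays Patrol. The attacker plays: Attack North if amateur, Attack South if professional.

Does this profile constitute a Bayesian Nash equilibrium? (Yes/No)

The defender plays Patrol: E[Patrol] = 2/3·(11) + 1/3·(2) = 8; E[Fortify] = 7/3. Best-responding. ✓
The attacker (capability amateur), facing Patrol: Attack North gives 11, Attack South gives -8. Proposed Attack North is best. ✓
The attacker (capability professional), facing Patrol: Attack North gives 1, Attack South gives 10. Proposed Attack South is best. ✓

Yes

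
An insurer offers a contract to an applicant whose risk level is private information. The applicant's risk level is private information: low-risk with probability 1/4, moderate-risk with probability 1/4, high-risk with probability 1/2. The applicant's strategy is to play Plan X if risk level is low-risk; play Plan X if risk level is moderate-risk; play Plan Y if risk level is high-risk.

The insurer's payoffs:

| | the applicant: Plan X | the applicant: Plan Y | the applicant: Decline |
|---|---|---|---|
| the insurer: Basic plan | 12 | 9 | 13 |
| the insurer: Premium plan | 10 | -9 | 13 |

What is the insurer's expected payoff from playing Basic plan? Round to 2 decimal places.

E[Basic plan] = 1/4·12 + 1/4·12 + 1/2·9 = 3 + 3 + 9/2 = 21/2

10.50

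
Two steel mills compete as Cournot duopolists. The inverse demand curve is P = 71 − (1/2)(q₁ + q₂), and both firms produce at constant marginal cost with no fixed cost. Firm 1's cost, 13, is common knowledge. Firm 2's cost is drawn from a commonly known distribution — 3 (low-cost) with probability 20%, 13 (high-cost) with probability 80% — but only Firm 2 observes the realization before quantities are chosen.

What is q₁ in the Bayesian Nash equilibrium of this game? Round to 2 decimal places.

Type-c best response for Firm 2: q₂(c) = (71 − c) − q₁/2.
Firm 1 maximizes expected profit; its first-order condition is 71 − q₁ − (1/2)E[q₂] − 13 = 0.
Substituting E[q₂] and solving: E[c₂] = 11, so q₁ = (71 − 2·13 + 11)/(3/2) = 37.3333.

37.33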